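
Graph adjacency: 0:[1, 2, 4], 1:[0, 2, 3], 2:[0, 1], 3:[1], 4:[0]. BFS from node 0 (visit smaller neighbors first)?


BFS queue: start with [0]
Visit order: [0, 1, 2, 4, 3]


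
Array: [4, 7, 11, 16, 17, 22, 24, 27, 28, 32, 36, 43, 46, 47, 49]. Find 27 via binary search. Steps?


Search for 27:
[0,14] mid=7 arr[7]=27
Total: 1 comparisons


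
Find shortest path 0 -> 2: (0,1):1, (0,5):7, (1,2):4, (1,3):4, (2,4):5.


Dijkstra from 0:
Distances: {0: 0, 1: 1, 2: 5, 3: 5, 4: 10, 5: 7}
Shortest distance to 2 = 5, path = [0, 1, 2]


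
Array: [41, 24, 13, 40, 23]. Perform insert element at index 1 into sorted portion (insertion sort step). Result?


After one pass: [24, 41, 13, 40, 23]


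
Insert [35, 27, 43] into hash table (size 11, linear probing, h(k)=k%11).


Insertions: 35->slot 2; 27->slot 5; 43->slot 10
Table: [None, None, 35, None, None, 27, None, None, None, None, 43]


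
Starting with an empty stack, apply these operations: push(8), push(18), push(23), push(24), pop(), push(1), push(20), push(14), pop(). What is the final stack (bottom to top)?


push(8) -> [8]
push(18) -> [8, 18]
push(23) -> [8, 18, 23]
push(24) -> [8, 18, 23, 24]
pop() returns 24 -> [8, 18, 23]
push(1) -> [8, 18, 23, 1]
push(20) -> [8, 18, 23, 1, 20]
push(14) -> [8, 18, 23, 1, 20, 14]
pop() returns 14 -> [8, 18, 23, 1, 20]
Final stack (bottom to top): [8, 18, 23, 1, 20]


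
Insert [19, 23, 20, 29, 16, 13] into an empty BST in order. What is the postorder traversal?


Root = 19; build tree by BST insertion.
Postorder traversal: [13, 16, 20, 29, 23, 19]


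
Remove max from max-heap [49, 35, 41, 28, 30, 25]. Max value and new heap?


Max = 49
Replace root with last, heapify down
Resulting heap: [41, 35, 25, 28, 30]


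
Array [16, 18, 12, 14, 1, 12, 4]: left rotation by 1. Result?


Left rotate by 1: [18, 12, 14, 1, 12, 4, 16]


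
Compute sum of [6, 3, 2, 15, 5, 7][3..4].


Prefix sums: [0, 6, 9, 11, 26, 31, 38]
Sum[3..4] = prefix[5] - prefix[3] = 31 - 11 = 20


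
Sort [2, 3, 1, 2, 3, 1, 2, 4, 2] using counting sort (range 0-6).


Count array: [0, 2, 4, 2, 1, 0, 0]
Reconstruct: [1, 1, 2, 2, 2, 2, 3, 3, 4]


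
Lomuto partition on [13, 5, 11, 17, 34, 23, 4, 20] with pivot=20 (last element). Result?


Elements <= 20 go left of pivot.
Result: [13, 5, 11, 17, 4, 20, 34, 23], pivot at index 5


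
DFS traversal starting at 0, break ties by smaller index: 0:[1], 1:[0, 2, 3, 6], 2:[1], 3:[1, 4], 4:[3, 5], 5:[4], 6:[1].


DFS stack-based: start with [0]
Visit order: [0, 1, 2, 3, 4, 5, 6]


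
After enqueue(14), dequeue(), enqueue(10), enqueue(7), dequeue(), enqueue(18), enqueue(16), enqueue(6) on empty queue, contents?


enqueue(14) -> [14]
dequeue() returns 14 -> []
enqueue(10) -> [10]
enqueue(7) -> [10, 7]
dequeue() returns 10 -> [7]
enqueue(18) -> [7, 18]
enqueue(16) -> [7, 18, 16]
enqueue(6) -> [7, 18, 16, 6]
Final queue (front to back): [7, 18, 16, 6]


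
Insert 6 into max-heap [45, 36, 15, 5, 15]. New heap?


Append 6: [45, 36, 15, 5, 15, 6]
Bubble up: no swaps needed
Result: [45, 36, 15, 5, 15, 6]


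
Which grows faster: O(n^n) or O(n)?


linear grows slower than n^n
O(n) is asymptotically smaller; O(n^n) grows faster


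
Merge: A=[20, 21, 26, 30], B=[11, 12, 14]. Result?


Compare heads, take smaller each step.
Merged: [11, 12, 14, 20, 21, 26, 30]


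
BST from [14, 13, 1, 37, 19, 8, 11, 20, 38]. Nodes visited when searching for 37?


BST root = 14
Search for 37: compare at each node
Path: [14, 37]


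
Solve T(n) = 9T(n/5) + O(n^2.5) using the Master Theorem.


a=9, b=5, c=2.5. log_5(9)=1.365 < c=2.5. Case 3: O(n^c) = O(n^2.500)
Complexity: O(n^2.500)


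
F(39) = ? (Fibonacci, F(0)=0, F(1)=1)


F(n)=F(n-1)+F(n-2)
...F(37)=24157817, F(38)=39088169, F(39)=63245986


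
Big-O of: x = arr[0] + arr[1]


Analysis: constant-time operation, no loop
Complexity: O(1)


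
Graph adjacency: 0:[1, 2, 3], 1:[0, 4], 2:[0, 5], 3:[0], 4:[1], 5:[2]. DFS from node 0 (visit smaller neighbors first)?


DFS stack-based: start with [0]
Visit order: [0, 1, 4, 2, 5, 3]


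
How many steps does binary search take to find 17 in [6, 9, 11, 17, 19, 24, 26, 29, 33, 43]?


Search for 17:
[0,9] mid=4 arr[4]=19
[0,3] mid=1 arr[1]=9
[2,3] mid=2 arr[2]=11
[3,3] mid=3 arr[3]=17
Total: 4 comparisons


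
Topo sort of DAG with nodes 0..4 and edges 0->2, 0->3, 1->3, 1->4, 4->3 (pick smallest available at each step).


Kahn's algorithm, process smallest node first
Order: [0, 1, 2, 4, 3]


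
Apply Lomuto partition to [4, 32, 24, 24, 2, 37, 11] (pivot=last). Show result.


Elements <= 11 go left of pivot.
Result: [4, 2, 11, 24, 32, 37, 24], pivot at index 2


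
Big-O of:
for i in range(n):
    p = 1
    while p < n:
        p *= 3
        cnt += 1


Per nesting level: O(n) * O(log n) = O(n log n)
Complexity: O(n log n)


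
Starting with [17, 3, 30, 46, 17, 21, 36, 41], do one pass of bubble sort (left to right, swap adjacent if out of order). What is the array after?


After one pass: [3, 17, 30, 17, 21, 36, 41, 46]


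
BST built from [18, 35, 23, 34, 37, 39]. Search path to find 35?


BST root = 18
Search for 35: compare at each node
Path: [18, 35]


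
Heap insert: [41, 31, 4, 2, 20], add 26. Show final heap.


Append 26: [41, 31, 4, 2, 20, 26]
Bubble up: swap idx 5(26) with idx 2(4)
Result: [41, 31, 26, 2, 20, 4]


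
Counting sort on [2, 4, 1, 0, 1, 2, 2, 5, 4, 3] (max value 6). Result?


Count array: [1, 2, 3, 1, 2, 1, 0]
Reconstruct: [0, 1, 1, 2, 2, 2, 3, 4, 4, 5]


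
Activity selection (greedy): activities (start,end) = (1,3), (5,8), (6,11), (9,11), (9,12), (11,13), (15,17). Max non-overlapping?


Greedy: pick earliest-ending, then skip overlaps.
Selected (5 activities): [(1, 3), (5, 8), (9, 11), (11, 13), (15, 17)]


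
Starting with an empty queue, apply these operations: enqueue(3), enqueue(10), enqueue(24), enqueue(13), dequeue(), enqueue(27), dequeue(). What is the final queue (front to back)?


enqueue(3) -> [3]
enqueue(10) -> [3, 10]
enqueue(24) -> [3, 10, 24]
enqueue(13) -> [3, 10, 24, 13]
dequeue() returns 3 -> [10, 24, 13]
enqueue(27) -> [10, 24, 13, 27]
dequeue() returns 10 -> [24, 13, 27]
Final queue (front to back): [24, 13, 27]


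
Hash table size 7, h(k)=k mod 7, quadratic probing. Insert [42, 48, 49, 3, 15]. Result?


Insertions: 42->slot 0; 48->slot 6; 49->slot 1; 3->slot 3; 15->slot 2
Table: [42, 49, 15, 3, None, None, 48]


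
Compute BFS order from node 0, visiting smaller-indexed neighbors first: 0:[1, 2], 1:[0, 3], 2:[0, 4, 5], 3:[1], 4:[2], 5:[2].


BFS queue: start with [0]
Visit order: [0, 1, 2, 3, 4, 5]


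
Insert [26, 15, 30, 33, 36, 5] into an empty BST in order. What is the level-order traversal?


Root = 26; build tree by BST insertion.
Level-Order traversal: [26, 15, 30, 5, 33, 36]


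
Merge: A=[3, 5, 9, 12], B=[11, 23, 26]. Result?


Compare heads, take smaller each step.
Merged: [3, 5, 9, 11, 12, 23, 26]


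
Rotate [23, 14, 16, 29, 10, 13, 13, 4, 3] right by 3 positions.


Right rotate by 3: [13, 4, 3, 23, 14, 16, 29, 10, 13]


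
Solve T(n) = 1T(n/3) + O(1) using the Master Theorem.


a=1, b=3, c=0. log_3(1)=0 = c=0. Case 2: O(n^c log n) = O(log n)
Complexity: O(log n)


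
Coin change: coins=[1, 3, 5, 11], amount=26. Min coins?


dp[0]=0; dp[i]=1+min(dp[i-c] for c in coins)
...dp[21]=3, dp[22]=2, dp[23]=3, dp[24]=4, dp[25]=3, dp[26]=4
Minimum coins for 26 = 4


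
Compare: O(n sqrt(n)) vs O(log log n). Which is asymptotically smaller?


double-logarithmic grows slower than n^1.5
O(log log n) is asymptotically smaller; O(n sqrt(n)) grows faster


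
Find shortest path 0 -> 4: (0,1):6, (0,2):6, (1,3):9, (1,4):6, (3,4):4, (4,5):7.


Dijkstra from 0:
Distances: {0: 0, 1: 6, 2: 6, 3: 15, 4: 12, 5: 19}
Shortest distance to 4 = 12, path = [0, 1, 4]


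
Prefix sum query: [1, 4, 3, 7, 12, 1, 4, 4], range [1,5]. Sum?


Prefix sums: [0, 1, 5, 8, 15, 27, 28, 32, 36]
Sum[1..5] = prefix[6] - prefix[1] = 28 - 1 = 27


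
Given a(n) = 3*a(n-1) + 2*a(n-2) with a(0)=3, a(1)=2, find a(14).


Build bottom-up:
...a(12)=3722592, a(13)=13258208, a(14)=3*13258208+2*3722592=47219808


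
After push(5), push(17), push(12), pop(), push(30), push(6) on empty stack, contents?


push(5) -> [5]
push(17) -> [5, 17]
push(12) -> [5, 17, 12]
pop() returns 12 -> [5, 17]
push(30) -> [5, 17, 30]
push(6) -> [5, 17, 30, 6]
Final stack (bottom to top): [5, 17, 30, 6]


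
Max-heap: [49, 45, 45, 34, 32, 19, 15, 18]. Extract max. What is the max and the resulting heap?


Max = 49
Replace root with last, heapify down
Resulting heap: [45, 34, 45, 18, 32, 19, 15]


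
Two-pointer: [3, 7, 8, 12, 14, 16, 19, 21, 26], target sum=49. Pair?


Two pointers: lo=0, hi=8
No pair sums to 49


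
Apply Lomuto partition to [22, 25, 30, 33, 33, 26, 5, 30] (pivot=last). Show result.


Elements <= 30 go left of pivot.
Result: [22, 25, 30, 26, 5, 30, 33, 33], pivot at index 5


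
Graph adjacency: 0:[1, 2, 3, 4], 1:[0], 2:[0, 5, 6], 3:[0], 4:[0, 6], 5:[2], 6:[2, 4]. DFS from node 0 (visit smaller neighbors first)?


DFS stack-based: start with [0]
Visit order: [0, 1, 2, 5, 6, 4, 3]


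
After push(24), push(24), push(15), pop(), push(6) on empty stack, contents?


push(24) -> [24]
push(24) -> [24, 24]
push(15) -> [24, 24, 15]
pop() returns 15 -> [24, 24]
push(6) -> [24, 24, 6]
Final stack (bottom to top): [24, 24, 6]


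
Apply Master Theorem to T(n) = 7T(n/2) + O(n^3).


a=7, b=2, c=3. log_2(7)=2.807 < c=3. Case 3: O(n^c) = O(n^3)
Complexity: O(n^3)


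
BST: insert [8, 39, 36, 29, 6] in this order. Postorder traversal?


Root = 8; build tree by BST insertion.
Postorder traversal: [6, 29, 36, 39, 8]


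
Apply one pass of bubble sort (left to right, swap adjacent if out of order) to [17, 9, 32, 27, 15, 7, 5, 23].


After one pass: [9, 17, 27, 15, 7, 5, 23, 32]


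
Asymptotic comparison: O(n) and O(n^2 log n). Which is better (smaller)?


linear grows slower than n^2 log n
O(n) is asymptotically smaller; O(n^2 log n) grows faster


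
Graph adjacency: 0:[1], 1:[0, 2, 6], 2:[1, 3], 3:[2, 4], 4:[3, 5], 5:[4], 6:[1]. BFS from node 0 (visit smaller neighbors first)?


BFS queue: start with [0]
Visit order: [0, 1, 2, 6, 3, 4, 5]


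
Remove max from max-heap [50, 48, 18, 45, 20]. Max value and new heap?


Max = 50
Replace root with last, heapify down
Resulting heap: [48, 45, 18, 20]


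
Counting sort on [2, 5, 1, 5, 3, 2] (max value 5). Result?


Count array: [0, 1, 2, 1, 0, 2]
Reconstruct: [1, 2, 2, 3, 5, 5]


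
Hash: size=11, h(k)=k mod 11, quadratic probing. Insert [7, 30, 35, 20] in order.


Insertions: 7->slot 7; 30->slot 8; 35->slot 2; 20->slot 9
Table: [None, None, 35, None, None, None, None, 7, 30, 20, None]


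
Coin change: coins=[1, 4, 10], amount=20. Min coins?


dp[0]=0; dp[i]=1+min(dp[i-c] for c in coins)
...dp[15]=3, dp[16]=4, dp[17]=5, dp[18]=3, dp[19]=4, dp[20]=2
Minimum coins for 20 = 2


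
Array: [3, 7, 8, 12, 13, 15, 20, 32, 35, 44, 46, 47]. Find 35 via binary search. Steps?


Search for 35:
[0,11] mid=5 arr[5]=15
[6,11] mid=8 arr[8]=35
Total: 2 comparisons


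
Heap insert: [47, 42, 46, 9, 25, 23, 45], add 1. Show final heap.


Append 1: [47, 42, 46, 9, 25, 23, 45, 1]
Bubble up: no swaps needed
Result: [47, 42, 46, 9, 25, 23, 45, 1]


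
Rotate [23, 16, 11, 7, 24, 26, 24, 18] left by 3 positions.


Left rotate by 3: [7, 24, 26, 24, 18, 23, 16, 11]


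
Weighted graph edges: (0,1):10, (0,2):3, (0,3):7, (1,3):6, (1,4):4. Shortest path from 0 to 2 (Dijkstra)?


Dijkstra from 0:
Distances: {0: 0, 1: 10, 2: 3, 3: 7, 4: 14}
Shortest distance to 2 = 3, path = [0, 2]


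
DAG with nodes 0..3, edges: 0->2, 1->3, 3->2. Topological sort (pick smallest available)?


Kahn's algorithm, process smallest node first
Order: [0, 1, 3, 2]


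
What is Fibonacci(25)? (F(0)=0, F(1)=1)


F(n)=F(n-1)+F(n-2)
...F(23)=28657, F(24)=46368, F(25)=75025


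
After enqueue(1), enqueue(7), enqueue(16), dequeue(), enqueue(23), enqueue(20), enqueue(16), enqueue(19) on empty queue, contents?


enqueue(1) -> [1]
enqueue(7) -> [1, 7]
enqueue(16) -> [1, 7, 16]
dequeue() returns 1 -> [7, 16]
enqueue(23) -> [7, 16, 23]
enqueue(20) -> [7, 16, 23, 20]
enqueue(16) -> [7, 16, 23, 20, 16]
enqueue(19) -> [7, 16, 23, 20, 16, 19]
Final queue (front to back): [7, 16, 23, 20, 16, 19]


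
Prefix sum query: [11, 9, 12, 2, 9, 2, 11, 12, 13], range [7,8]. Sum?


Prefix sums: [0, 11, 20, 32, 34, 43, 45, 56, 68, 81]
Sum[7..8] = prefix[9] - prefix[7] = 81 - 56 = 25


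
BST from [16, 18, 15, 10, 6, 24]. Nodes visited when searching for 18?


BST root = 16
Search for 18: compare at each node
Path: [16, 18]


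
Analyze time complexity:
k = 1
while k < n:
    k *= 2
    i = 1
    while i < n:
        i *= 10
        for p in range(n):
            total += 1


Per nesting level: O(log n) * O(log n) * O(n) = O(n (log n)^2)
Complexity: O(n (log n)^2)


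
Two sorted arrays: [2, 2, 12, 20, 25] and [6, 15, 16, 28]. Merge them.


Compare heads, take smaller each step.
Merged: [2, 2, 6, 12, 15, 16, 20, 25, 28]


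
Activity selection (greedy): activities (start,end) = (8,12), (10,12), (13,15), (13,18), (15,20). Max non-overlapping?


Greedy: pick earliest-ending, then skip overlaps.
Selected (3 activities): [(8, 12), (13, 15), (15, 20)]


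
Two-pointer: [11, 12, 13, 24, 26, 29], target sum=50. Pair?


Two pointers: lo=0, hi=5
Found pair: (24, 26) summing to 50


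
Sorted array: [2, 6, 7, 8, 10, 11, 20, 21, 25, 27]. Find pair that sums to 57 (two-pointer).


Two pointers: lo=0, hi=9
No pair sums to 57


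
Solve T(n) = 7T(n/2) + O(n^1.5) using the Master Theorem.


a=7, b=2, c=1.5. log_2(7)=2.807 > c=1.5. Case 1: O(n^log_b(a)) = O(n^2.807)
Complexity: O(n^2.807)


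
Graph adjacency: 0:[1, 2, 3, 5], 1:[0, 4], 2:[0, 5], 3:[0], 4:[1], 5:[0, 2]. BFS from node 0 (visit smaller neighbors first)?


BFS queue: start with [0]
Visit order: [0, 1, 2, 3, 5, 4]


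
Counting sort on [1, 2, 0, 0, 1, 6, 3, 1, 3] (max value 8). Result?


Count array: [2, 3, 1, 2, 0, 0, 1, 0, 0]
Reconstruct: [0, 0, 1, 1, 1, 2, 3, 3, 6]


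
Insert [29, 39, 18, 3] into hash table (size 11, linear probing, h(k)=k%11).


Insertions: 29->slot 7; 39->slot 6; 18->slot 8; 3->slot 3
Table: [None, None, None, 3, None, None, 39, 29, 18, None, None]


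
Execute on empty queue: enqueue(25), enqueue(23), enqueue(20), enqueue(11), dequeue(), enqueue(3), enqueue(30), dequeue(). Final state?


enqueue(25) -> [25]
enqueue(23) -> [25, 23]
enqueue(20) -> [25, 23, 20]
enqueue(11) -> [25, 23, 20, 11]
dequeue() returns 25 -> [23, 20, 11]
enqueue(3) -> [23, 20, 11, 3]
enqueue(30) -> [23, 20, 11, 3, 30]
dequeue() returns 23 -> [20, 11, 3, 30]
Final queue (front to back): [20, 11, 3, 30]


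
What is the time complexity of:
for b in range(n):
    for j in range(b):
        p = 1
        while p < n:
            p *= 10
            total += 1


Per nesting level: O(n) * O(n) [triangular over b] * O(log n) = O(n^2 log n)
Complexity: O(n^2 log n)


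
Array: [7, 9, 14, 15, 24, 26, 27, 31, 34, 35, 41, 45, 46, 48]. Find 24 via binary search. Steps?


Search for 24:
[0,13] mid=6 arr[6]=27
[0,5] mid=2 arr[2]=14
[3,5] mid=4 arr[4]=24
Total: 3 comparisons


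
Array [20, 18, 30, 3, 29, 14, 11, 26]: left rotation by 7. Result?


Left rotate by 7: [26, 20, 18, 30, 3, 29, 14, 11]


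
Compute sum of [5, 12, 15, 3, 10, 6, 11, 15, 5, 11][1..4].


Prefix sums: [0, 5, 17, 32, 35, 45, 51, 62, 77, 82, 93]
Sum[1..4] = prefix[5] - prefix[1] = 45 - 5 = 40


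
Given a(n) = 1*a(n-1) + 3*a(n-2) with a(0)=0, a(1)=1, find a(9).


Build bottom-up:
...a(7)=97, a(8)=217, a(9)=1*217+3*97=508


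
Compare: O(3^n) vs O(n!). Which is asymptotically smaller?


exponential (base 3) grows slower than factorial
O(3^n) is asymptotically smaller; O(n!) grows faster


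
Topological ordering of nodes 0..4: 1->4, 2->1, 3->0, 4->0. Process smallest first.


Kahn's algorithm, process smallest node first
Order: [2, 1, 3, 4, 0]


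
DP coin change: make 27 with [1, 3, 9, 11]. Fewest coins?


dp[0]=0; dp[i]=1+min(dp[i-c] for c in coins)
...dp[22]=2, dp[23]=3, dp[24]=4, dp[25]=3, dp[26]=4, dp[27]=3
Minimum coins for 27 = 3


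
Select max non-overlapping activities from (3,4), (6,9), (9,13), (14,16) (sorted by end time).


Greedy: pick earliest-ending, then skip overlaps.
Selected (4 activities): [(3, 4), (6, 9), (9, 13), (14, 16)]


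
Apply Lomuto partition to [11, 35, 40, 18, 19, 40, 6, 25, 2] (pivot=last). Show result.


Elements <= 2 go left of pivot.
Result: [2, 35, 40, 18, 19, 40, 6, 25, 11], pivot at index 0


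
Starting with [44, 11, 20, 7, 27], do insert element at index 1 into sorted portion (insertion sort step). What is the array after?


After one pass: [11, 44, 20, 7, 27]


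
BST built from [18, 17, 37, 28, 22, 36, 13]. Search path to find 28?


BST root = 18
Search for 28: compare at each node
Path: [18, 37, 28]


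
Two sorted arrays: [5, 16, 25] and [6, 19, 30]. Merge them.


Compare heads, take smaller each step.
Merged: [5, 6, 16, 19, 25, 30]


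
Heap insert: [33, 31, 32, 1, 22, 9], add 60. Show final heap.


Append 60: [33, 31, 32, 1, 22, 9, 60]
Bubble up: swap idx 6(60) with idx 2(32); swap idx 2(60) with idx 0(33)
Result: [60, 31, 33, 1, 22, 9, 32]


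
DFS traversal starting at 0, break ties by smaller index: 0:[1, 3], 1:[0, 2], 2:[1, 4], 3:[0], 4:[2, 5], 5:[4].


DFS stack-based: start with [0]
Visit order: [0, 1, 2, 4, 5, 3]


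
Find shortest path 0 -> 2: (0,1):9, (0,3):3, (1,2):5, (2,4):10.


Dijkstra from 0:
Distances: {0: 0, 1: 9, 2: 14, 3: 3, 4: 24}
Shortest distance to 2 = 14, path = [0, 1, 2]


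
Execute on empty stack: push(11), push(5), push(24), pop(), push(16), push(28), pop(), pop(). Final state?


push(11) -> [11]
push(5) -> [11, 5]
push(24) -> [11, 5, 24]
pop() returns 24 -> [11, 5]
push(16) -> [11, 5, 16]
push(28) -> [11, 5, 16, 28]
pop() returns 28 -> [11, 5, 16]
pop() returns 16 -> [11, 5]
Final stack (bottom to top): [11, 5]


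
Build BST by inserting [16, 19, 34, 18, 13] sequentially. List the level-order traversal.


Root = 16; build tree by BST insertion.
Level-Order traversal: [16, 13, 19, 18, 34]


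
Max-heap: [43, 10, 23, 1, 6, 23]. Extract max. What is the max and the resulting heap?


Max = 43
Replace root with last, heapify down
Resulting heap: [23, 10, 23, 1, 6]


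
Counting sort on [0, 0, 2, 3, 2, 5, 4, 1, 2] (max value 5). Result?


Count array: [2, 1, 3, 1, 1, 1]
Reconstruct: [0, 0, 1, 2, 2, 2, 3, 4, 5]


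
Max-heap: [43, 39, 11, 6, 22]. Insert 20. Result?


Append 20: [43, 39, 11, 6, 22, 20]
Bubble up: swap idx 5(20) with idx 2(11)
Result: [43, 39, 20, 6, 22, 11]


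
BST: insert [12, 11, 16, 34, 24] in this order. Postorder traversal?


Root = 12; build tree by BST insertion.
Postorder traversal: [11, 24, 34, 16, 12]


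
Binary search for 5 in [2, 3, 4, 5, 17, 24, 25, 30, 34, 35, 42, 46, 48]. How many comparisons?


Search for 5:
[0,12] mid=6 arr[6]=25
[0,5] mid=2 arr[2]=4
[3,5] mid=4 arr[4]=17
[3,3] mid=3 arr[3]=5
Total: 4 comparisons


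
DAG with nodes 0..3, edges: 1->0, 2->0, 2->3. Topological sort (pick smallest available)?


Kahn's algorithm, process smallest node first
Order: [1, 2, 0, 3]


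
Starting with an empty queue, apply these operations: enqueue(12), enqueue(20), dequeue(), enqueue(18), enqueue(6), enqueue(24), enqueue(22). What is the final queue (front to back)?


enqueue(12) -> [12]
enqueue(20) -> [12, 20]
dequeue() returns 12 -> [20]
enqueue(18) -> [20, 18]
enqueue(6) -> [20, 18, 6]
enqueue(24) -> [20, 18, 6, 24]
enqueue(22) -> [20, 18, 6, 24, 22]
Final queue (front to back): [20, 18, 6, 24, 22]


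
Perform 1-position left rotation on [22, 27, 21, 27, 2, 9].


Left rotate by 1: [27, 21, 27, 2, 9, 22]


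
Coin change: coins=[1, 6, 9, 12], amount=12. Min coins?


dp[0]=0; dp[i]=1+min(dp[i-c] for c in coins)
...dp[7]=2, dp[8]=3, dp[9]=1, dp[10]=2, dp[11]=3, dp[12]=1
Minimum coins for 12 = 1


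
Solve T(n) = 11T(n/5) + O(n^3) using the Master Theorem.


a=11, b=5, c=3. log_5(11)=1.490 < c=3. Case 3: O(n^c) = O(n^3)
Complexity: O(n^3)


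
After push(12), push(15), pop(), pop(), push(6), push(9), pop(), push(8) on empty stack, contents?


push(12) -> [12]
push(15) -> [12, 15]
pop() returns 15 -> [12]
pop() returns 12 -> []
push(6) -> [6]
push(9) -> [6, 9]
pop() returns 9 -> [6]
push(8) -> [6, 8]
Final stack (bottom to top): [6, 8]


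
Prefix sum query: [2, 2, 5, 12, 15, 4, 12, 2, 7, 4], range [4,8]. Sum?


Prefix sums: [0, 2, 4, 9, 21, 36, 40, 52, 54, 61, 65]
Sum[4..8] = prefix[9] - prefix[4] = 61 - 21 = 40


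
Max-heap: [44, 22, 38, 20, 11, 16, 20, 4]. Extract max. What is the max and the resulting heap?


Max = 44
Replace root with last, heapify down
Resulting heap: [38, 22, 20, 20, 11, 16, 4]


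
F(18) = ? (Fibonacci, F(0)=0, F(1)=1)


F(n)=F(n-1)+F(n-2)
...F(16)=987, F(17)=1597, F(18)=2584


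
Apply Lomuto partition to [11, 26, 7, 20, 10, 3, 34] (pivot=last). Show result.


Elements <= 34 go left of pivot.
Result: [11, 26, 7, 20, 10, 3, 34], pivot at index 6


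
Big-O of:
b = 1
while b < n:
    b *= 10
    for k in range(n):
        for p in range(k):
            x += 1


Per nesting level: O(log n) * O(n) * O(n) [triangular over k] = O(n^2 log n)
Complexity: O(n^2 log n)


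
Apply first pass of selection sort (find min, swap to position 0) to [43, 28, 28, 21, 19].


After one pass: [19, 28, 28, 21, 43]


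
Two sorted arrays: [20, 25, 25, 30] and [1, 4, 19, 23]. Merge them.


Compare heads, take smaller each step.
Merged: [1, 4, 19, 20, 23, 25, 25, 30]


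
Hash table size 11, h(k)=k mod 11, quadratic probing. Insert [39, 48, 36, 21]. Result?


Insertions: 39->slot 6; 48->slot 4; 36->slot 3; 21->slot 10
Table: [None, None, None, 36, 48, None, 39, None, None, None, 21]


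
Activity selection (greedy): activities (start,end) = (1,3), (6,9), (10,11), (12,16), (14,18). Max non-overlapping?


Greedy: pick earliest-ending, then skip overlaps.
Selected (4 activities): [(1, 3), (6, 9), (10, 11), (12, 16)]


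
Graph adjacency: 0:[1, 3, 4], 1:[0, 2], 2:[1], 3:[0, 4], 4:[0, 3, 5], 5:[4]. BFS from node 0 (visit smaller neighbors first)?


BFS queue: start with [0]
Visit order: [0, 1, 3, 4, 2, 5]


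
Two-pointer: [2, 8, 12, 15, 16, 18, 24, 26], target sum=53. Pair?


Two pointers: lo=0, hi=7
No pair sums to 53


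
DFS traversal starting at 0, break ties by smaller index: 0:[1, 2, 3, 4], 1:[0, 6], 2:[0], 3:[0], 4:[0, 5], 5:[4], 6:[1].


DFS stack-based: start with [0]
Visit order: [0, 1, 6, 2, 3, 4, 5]


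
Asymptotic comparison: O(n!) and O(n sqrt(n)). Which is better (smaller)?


n^1.5 grows slower than factorial
O(n sqrt(n)) is asymptotically smaller; O(n!) grows faster


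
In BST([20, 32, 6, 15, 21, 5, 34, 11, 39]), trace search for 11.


BST root = 20
Search for 11: compare at each node
Path: [20, 6, 15, 11]


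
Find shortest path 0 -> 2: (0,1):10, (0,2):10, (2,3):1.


Dijkstra from 0:
Distances: {0: 0, 1: 10, 2: 10, 3: 11}
Shortest distance to 2 = 10, path = [0, 2]


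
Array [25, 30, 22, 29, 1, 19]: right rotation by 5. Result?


Right rotate by 5: [30, 22, 29, 1, 19, 25]


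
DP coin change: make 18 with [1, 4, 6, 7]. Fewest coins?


dp[0]=0; dp[i]=1+min(dp[i-c] for c in coins)
...dp[13]=2, dp[14]=2, dp[15]=3, dp[16]=3, dp[17]=3, dp[18]=3
Minimum coins for 18 = 3


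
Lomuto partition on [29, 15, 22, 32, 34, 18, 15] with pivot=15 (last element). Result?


Elements <= 15 go left of pivot.
Result: [15, 15, 22, 32, 34, 18, 29], pivot at index 1


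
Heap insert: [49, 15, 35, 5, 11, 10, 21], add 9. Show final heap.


Append 9: [49, 15, 35, 5, 11, 10, 21, 9]
Bubble up: swap idx 7(9) with idx 3(5)
Result: [49, 15, 35, 9, 11, 10, 21, 5]


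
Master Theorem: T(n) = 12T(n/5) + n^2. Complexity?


a=12, b=5, c=2. log_5(12)=1.544 < c=2. Case 3: O(n^c) = O(n^2)
Complexity: O(n^2)


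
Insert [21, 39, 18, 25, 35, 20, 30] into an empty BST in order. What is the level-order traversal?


Root = 21; build tree by BST insertion.
Level-Order traversal: [21, 18, 39, 20, 25, 35, 30]


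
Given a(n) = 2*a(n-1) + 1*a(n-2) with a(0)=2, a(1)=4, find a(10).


Build bottom-up:
...a(8)=1970, a(9)=4756, a(10)=2*4756+1*1970=11482


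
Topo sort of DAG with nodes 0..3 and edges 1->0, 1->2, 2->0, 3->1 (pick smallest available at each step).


Kahn's algorithm, process smallest node first
Order: [3, 1, 2, 0]


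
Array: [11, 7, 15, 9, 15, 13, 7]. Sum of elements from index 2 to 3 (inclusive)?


Prefix sums: [0, 11, 18, 33, 42, 57, 70, 77]
Sum[2..3] = prefix[4] - prefix[2] = 42 - 18 = 24


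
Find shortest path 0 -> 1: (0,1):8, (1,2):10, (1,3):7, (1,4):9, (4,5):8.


Dijkstra from 0:
Distances: {0: 0, 1: 8, 2: 18, 3: 15, 4: 17, 5: 25}
Shortest distance to 1 = 8, path = [0, 1]


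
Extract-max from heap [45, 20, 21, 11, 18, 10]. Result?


Max = 45
Replace root with last, heapify down
Resulting heap: [21, 20, 10, 11, 18]


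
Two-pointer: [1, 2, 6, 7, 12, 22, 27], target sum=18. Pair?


Two pointers: lo=0, hi=6
Found pair: (6, 12) summing to 18


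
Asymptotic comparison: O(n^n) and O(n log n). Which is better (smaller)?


linearithmic grows slower than n^n
O(n log n) is asymptotically smaller; O(n^n) grows faster


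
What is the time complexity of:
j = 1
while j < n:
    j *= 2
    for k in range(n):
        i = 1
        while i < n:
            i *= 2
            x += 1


Per nesting level: O(log n) * O(n) * O(log n) = O(n (log n)^2)
Complexity: O(n (log n)^2)


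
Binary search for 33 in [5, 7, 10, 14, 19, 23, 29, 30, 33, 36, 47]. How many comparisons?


Search for 33:
[0,10] mid=5 arr[5]=23
[6,10] mid=8 arr[8]=33
Total: 2 comparisons


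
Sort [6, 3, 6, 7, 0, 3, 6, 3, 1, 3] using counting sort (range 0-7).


Count array: [1, 1, 0, 4, 0, 0, 3, 1]
Reconstruct: [0, 1, 3, 3, 3, 3, 6, 6, 6, 7]


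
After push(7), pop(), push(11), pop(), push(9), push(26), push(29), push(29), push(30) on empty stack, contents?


push(7) -> [7]
pop() returns 7 -> []
push(11) -> [11]
pop() returns 11 -> []
push(9) -> [9]
push(26) -> [9, 26]
push(29) -> [9, 26, 29]
push(29) -> [9, 26, 29, 29]
push(30) -> [9, 26, 29, 29, 30]
Final stack (bottom to top): [9, 26, 29, 29, 30]


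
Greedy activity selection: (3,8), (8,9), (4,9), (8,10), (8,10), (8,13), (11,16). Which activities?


Greedy: pick earliest-ending, then skip overlaps.
Selected (3 activities): [(3, 8), (8, 9), (11, 16)]


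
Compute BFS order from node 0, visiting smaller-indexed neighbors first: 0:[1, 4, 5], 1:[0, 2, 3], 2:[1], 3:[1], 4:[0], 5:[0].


BFS queue: start with [0]
Visit order: [0, 1, 4, 5, 2, 3]


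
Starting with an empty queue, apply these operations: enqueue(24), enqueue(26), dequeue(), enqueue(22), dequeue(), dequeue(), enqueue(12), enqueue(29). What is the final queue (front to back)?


enqueue(24) -> [24]
enqueue(26) -> [24, 26]
dequeue() returns 24 -> [26]
enqueue(22) -> [26, 22]
dequeue() returns 26 -> [22]
dequeue() returns 22 -> []
enqueue(12) -> [12]
enqueue(29) -> [12, 29]
Final queue (front to back): [12, 29]


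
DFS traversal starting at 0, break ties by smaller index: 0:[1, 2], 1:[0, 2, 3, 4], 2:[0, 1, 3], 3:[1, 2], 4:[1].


DFS stack-based: start with [0]
Visit order: [0, 1, 2, 3, 4]


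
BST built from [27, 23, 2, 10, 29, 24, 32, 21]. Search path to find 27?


BST root = 27
Search for 27: compare at each node
Path: [27]


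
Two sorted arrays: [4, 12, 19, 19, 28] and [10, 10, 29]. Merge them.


Compare heads, take smaller each step.
Merged: [4, 10, 10, 12, 19, 19, 28, 29]


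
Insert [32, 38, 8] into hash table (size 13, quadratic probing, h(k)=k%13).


Insertions: 32->slot 6; 38->slot 12; 8->slot 8
Table: [None, None, None, None, None, None, 32, None, 8, None, None, None, 38]


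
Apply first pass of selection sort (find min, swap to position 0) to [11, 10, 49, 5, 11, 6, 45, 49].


After one pass: [5, 10, 49, 11, 11, 6, 45, 49]


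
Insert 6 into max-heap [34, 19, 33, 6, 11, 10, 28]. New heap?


Append 6: [34, 19, 33, 6, 11, 10, 28, 6]
Bubble up: no swaps needed
Result: [34, 19, 33, 6, 11, 10, 28, 6]


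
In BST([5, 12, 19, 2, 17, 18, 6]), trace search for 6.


BST root = 5
Search for 6: compare at each node
Path: [5, 12, 6]


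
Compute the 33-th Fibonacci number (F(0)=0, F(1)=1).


F(n)=F(n-1)+F(n-2)
...F(31)=1346269, F(32)=2178309, F(33)=3524578


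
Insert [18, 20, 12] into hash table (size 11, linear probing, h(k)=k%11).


Insertions: 18->slot 7; 20->slot 9; 12->slot 1
Table: [None, 12, None, None, None, None, None, 18, None, 20, None]


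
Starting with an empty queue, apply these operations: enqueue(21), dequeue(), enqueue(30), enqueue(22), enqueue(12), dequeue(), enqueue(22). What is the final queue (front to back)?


enqueue(21) -> [21]
dequeue() returns 21 -> []
enqueue(30) -> [30]
enqueue(22) -> [30, 22]
enqueue(12) -> [30, 22, 12]
dequeue() returns 30 -> [22, 12]
enqueue(22) -> [22, 12, 22]
Final queue (front to back): [22, 12, 22]


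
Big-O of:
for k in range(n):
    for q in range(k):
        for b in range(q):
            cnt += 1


Per nesting level: O(n) * O(n) [triangular over k] * O(n) [triangular over q] = O(n^3)
Complexity: O(n^3)


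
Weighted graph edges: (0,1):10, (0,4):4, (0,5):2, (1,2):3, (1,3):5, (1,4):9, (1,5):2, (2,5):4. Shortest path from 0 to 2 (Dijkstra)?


Dijkstra from 0:
Distances: {0: 0, 1: 4, 2: 6, 3: 9, 4: 4, 5: 2}
Shortest distance to 2 = 6, path = [0, 5, 2]


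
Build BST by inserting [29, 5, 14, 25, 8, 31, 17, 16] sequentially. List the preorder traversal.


Root = 29; build tree by BST insertion.
Preorder traversal: [29, 5, 14, 8, 25, 17, 16, 31]


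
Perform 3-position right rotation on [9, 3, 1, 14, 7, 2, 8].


Right rotate by 3: [7, 2, 8, 9, 3, 1, 14]


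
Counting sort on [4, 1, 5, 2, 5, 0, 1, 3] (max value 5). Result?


Count array: [1, 2, 1, 1, 1, 2]
Reconstruct: [0, 1, 1, 2, 3, 4, 5, 5]


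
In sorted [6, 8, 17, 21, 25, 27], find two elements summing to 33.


Two pointers: lo=0, hi=5
Found pair: (6, 27) summing to 33


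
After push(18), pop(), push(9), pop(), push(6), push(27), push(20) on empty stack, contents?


push(18) -> [18]
pop() returns 18 -> []
push(9) -> [9]
pop() returns 9 -> []
push(6) -> [6]
push(27) -> [6, 27]
push(20) -> [6, 27, 20]
Final stack (bottom to top): [6, 27, 20]


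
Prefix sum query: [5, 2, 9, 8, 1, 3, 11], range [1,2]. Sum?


Prefix sums: [0, 5, 7, 16, 24, 25, 28, 39]
Sum[1..2] = prefix[3] - prefix[1] = 16 - 5 = 11


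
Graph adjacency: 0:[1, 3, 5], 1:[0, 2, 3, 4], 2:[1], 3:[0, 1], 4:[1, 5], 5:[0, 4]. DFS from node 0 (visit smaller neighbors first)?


DFS stack-based: start with [0]
Visit order: [0, 1, 2, 3, 4, 5]


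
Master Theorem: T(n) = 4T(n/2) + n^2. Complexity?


a=4, b=2, c=2. log_2(4)=2 = c=2. Case 2: O(n^c log n) = O(n^2 log n)
Complexity: O(n^2 log n)


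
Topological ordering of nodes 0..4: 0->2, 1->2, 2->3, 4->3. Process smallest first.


Kahn's algorithm, process smallest node first
Order: [0, 1, 2, 4, 3]


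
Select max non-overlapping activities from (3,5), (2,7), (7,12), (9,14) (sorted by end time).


Greedy: pick earliest-ending, then skip overlaps.
Selected (2 activities): [(3, 5), (7, 12)]


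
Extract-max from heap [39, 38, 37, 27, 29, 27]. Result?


Max = 39
Replace root with last, heapify down
Resulting heap: [38, 29, 37, 27, 27]


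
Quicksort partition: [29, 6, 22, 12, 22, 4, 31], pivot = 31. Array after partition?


Elements <= 31 go left of pivot.
Result: [29, 6, 22, 12, 22, 4, 31], pivot at index 6


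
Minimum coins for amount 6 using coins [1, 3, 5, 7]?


dp[0]=0; dp[i]=1+min(dp[i-c] for c in coins)
...dp[1]=1, dp[2]=2, dp[3]=1, dp[4]=2, dp[5]=1, dp[6]=2
Minimum coins for 6 = 2


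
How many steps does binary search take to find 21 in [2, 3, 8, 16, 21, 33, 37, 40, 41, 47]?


Search for 21:
[0,9] mid=4 arr[4]=21
Total: 1 comparisons


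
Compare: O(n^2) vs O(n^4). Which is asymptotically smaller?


quadratic grows slower than quartic
O(n^2) is asymptotically smaller; O(n^4) grows faster


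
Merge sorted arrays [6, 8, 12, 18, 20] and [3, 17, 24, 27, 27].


Compare heads, take smaller each step.
Merged: [3, 6, 8, 12, 17, 18, 20, 24, 27, 27]


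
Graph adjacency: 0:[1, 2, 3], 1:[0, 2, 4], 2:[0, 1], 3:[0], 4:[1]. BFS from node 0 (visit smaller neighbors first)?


BFS queue: start with [0]
Visit order: [0, 1, 2, 3, 4]


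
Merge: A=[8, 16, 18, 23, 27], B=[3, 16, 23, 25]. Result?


Compare heads, take smaller each step.
Merged: [3, 8, 16, 16, 18, 23, 23, 25, 27]


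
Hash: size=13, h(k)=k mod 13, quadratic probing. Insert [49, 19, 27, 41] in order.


Insertions: 49->slot 10; 19->slot 6; 27->slot 1; 41->slot 2
Table: [None, 27, 41, None, None, None, 19, None, None, None, 49, None, None]


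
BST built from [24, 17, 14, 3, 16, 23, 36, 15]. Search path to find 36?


BST root = 24
Search for 36: compare at each node
Path: [24, 36]


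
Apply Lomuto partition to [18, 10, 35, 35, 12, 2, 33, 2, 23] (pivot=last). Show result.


Elements <= 23 go left of pivot.
Result: [18, 10, 12, 2, 2, 23, 33, 35, 35], pivot at index 5


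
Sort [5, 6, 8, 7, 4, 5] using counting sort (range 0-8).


Count array: [0, 0, 0, 0, 1, 2, 1, 1, 1]
Reconstruct: [4, 5, 5, 6, 7, 8]


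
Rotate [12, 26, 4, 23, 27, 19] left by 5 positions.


Left rotate by 5: [19, 12, 26, 4, 23, 27]


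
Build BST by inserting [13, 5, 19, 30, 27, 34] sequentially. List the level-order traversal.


Root = 13; build tree by BST insertion.
Level-Order traversal: [13, 5, 19, 30, 27, 34]


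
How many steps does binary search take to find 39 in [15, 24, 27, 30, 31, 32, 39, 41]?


Search for 39:
[0,7] mid=3 arr[3]=30
[4,7] mid=5 arr[5]=32
[6,7] mid=6 arr[6]=39
Total: 3 comparisons


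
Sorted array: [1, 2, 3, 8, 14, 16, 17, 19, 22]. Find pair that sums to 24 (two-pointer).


Two pointers: lo=0, hi=8
Found pair: (2, 22) summing to 24


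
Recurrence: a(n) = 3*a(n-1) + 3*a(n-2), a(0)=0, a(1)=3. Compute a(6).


Build bottom-up:
...a(4)=135, a(5)=513, a(6)=3*513+3*135=1944


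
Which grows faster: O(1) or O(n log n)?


constant grows slower than linearithmic
O(1) is asymptotically smaller; O(n log n) grows faster


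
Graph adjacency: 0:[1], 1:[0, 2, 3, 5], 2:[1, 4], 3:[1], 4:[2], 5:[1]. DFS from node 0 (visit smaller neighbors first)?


DFS stack-based: start with [0]
Visit order: [0, 1, 2, 4, 3, 5]


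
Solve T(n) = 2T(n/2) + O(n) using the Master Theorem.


a=2, b=2, c=1. log_2(2)=1 = c=1. Case 2: O(n^c log n) = O(n log n)
Complexity: O(n log n)


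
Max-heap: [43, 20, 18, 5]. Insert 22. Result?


Append 22: [43, 20, 18, 5, 22]
Bubble up: swap idx 4(22) with idx 1(20)
Result: [43, 22, 18, 5, 20]


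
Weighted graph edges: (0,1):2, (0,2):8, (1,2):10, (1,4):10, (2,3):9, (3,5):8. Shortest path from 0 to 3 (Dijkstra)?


Dijkstra from 0:
Distances: {0: 0, 1: 2, 2: 8, 3: 17, 4: 12, 5: 25}
Shortest distance to 3 = 17, path = [0, 2, 3]


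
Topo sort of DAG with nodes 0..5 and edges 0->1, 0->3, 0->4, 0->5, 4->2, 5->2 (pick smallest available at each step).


Kahn's algorithm, process smallest node first
Order: [0, 1, 3, 4, 5, 2]


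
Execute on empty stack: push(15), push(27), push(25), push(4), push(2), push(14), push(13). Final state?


push(15) -> [15]
push(27) -> [15, 27]
push(25) -> [15, 27, 25]
push(4) -> [15, 27, 25, 4]
push(2) -> [15, 27, 25, 4, 2]
push(14) -> [15, 27, 25, 4, 2, 14]
push(13) -> [15, 27, 25, 4, 2, 14, 13]
Final stack (bottom to top): [15, 27, 25, 4, 2, 14, 13]


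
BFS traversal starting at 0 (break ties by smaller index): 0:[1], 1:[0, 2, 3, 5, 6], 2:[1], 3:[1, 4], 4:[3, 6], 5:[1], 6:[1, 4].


BFS queue: start with [0]
Visit order: [0, 1, 2, 3, 5, 6, 4]


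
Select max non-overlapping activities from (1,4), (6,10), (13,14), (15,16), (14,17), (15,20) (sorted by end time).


Greedy: pick earliest-ending, then skip overlaps.
Selected (4 activities): [(1, 4), (6, 10), (13, 14), (15, 16)]


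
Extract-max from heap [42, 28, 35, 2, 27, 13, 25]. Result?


Max = 42
Replace root with last, heapify down
Resulting heap: [35, 28, 25, 2, 27, 13]


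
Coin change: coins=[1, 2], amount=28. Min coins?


dp[0]=0; dp[i]=1+min(dp[i-c] for c in coins)
...dp[23]=12, dp[24]=12, dp[25]=13, dp[26]=13, dp[27]=14, dp[28]=14
Minimum coins for 28 = 14


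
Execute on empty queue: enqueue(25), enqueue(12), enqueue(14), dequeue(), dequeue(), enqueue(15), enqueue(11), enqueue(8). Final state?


enqueue(25) -> [25]
enqueue(12) -> [25, 12]
enqueue(14) -> [25, 12, 14]
dequeue() returns 25 -> [12, 14]
dequeue() returns 12 -> [14]
enqueue(15) -> [14, 15]
enqueue(11) -> [14, 15, 11]
enqueue(8) -> [14, 15, 11, 8]
Final queue (front to back): [14, 15, 11, 8]


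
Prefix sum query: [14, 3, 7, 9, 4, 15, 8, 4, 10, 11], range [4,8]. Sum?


Prefix sums: [0, 14, 17, 24, 33, 37, 52, 60, 64, 74, 85]
Sum[4..8] = prefix[9] - prefix[4] = 74 - 33 = 41


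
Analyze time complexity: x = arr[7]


Analysis: constant-time operation, no loop
Complexity: O(1)


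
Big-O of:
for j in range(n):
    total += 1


Per nesting level: O(n) = O(n)
Complexity: O(n)


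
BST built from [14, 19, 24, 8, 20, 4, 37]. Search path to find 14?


BST root = 14
Search for 14: compare at each node
Path: [14]


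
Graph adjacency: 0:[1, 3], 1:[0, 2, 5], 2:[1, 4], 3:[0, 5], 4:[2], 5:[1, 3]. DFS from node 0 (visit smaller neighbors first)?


DFS stack-based: start with [0]
Visit order: [0, 1, 2, 4, 5, 3]


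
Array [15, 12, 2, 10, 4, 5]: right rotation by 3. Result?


Right rotate by 3: [10, 4, 5, 15, 12, 2]


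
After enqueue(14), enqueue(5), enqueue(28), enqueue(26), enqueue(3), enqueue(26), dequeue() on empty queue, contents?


enqueue(14) -> [14]
enqueue(5) -> [14, 5]
enqueue(28) -> [14, 5, 28]
enqueue(26) -> [14, 5, 28, 26]
enqueue(3) -> [14, 5, 28, 26, 3]
enqueue(26) -> [14, 5, 28, 26, 3, 26]
dequeue() returns 14 -> [5, 28, 26, 3, 26]
Final queue (front to back): [5, 28, 26, 3, 26]


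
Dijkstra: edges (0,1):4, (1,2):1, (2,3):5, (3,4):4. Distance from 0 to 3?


Dijkstra from 0:
Distances: {0: 0, 1: 4, 2: 5, 3: 10, 4: 14}
Shortest distance to 3 = 10, path = [0, 1, 2, 3]


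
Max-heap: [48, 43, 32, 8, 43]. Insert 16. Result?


Append 16: [48, 43, 32, 8, 43, 16]
Bubble up: no swaps needed
Result: [48, 43, 32, 8, 43, 16]


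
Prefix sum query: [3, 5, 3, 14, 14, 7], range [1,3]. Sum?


Prefix sums: [0, 3, 8, 11, 25, 39, 46]
Sum[1..3] = prefix[4] - prefix[1] = 25 - 3 = 22


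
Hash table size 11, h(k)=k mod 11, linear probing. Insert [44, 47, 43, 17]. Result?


Insertions: 44->slot 0; 47->slot 3; 43->slot 10; 17->slot 6
Table: [44, None, None, 47, None, None, 17, None, None, None, 43]


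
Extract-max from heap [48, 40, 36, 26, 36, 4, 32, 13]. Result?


Max = 48
Replace root with last, heapify down
Resulting heap: [40, 36, 36, 26, 13, 4, 32]


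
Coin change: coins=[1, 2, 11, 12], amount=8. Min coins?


dp[0]=0; dp[i]=1+min(dp[i-c] for c in coins)
...dp[3]=2, dp[4]=2, dp[5]=3, dp[6]=3, dp[7]=4, dp[8]=4
Minimum coins for 8 = 4
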